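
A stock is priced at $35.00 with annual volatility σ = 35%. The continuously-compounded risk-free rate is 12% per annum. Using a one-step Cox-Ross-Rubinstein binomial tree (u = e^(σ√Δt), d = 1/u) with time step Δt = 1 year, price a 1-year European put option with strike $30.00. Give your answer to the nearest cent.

$1.93

CRR parameters: u = e^(σ√Δt) = e^(0.35·√1) = 1.4191, d = 1/u = 0.7047
Per-period rate: rΔt = 0.12·1 = 0.12, so R = e^0.12 = 1.1275
Risk-neutral probability p = (e^0.12 − 0.7047)/(1.4191 − 0.7047) = 0.4228/0.7144 = 0.5919
Terminal stock prices: S_u = 49.67, S_d = 24.66
Terminal payoffs (K − S): max(-19.67, 0) = 0, max(5.336, 0) = 5.336
Node 0 (S = 35): V_0 = e^(−0.12)·[0.5919·0.0000 + 0.4081·5.3359] = 1.9316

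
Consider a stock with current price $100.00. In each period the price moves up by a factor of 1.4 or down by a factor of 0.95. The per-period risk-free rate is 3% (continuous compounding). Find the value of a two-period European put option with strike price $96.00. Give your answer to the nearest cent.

$3.65

Risk-neutral probability p = (e^0.03 − 0.95)/(1.4 − 0.95) = 0.0805/0.4500 = 0.1788
Terminal stock prices: S_uu = 196, S_ud = 133, S_dd = 90.25
Terminal payoffs (K − S): max(-100, 0) = 0, max(-37, 0) = 0, max(5.75, 0) = 5.75
Node u (S = 140): V_u = e^(−0.03)·[0.1788·0.0000 + 0.8212·0.0000] = 0.0000
Node d (S = 95): V_d = e^(−0.03)·[0.1788·0.0000 + 0.8212·5.7500] = 4.5824
Node 0 (S = 100): V_0 = e^(−0.03)·[0.1788·0.0000 + 0.8212·4.5824] = 3.6519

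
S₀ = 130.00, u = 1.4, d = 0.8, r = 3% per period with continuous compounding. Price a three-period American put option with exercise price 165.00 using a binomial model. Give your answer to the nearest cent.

42.92

Risk-neutral probability p = (e^0.03 − 0.8)/(1.4 − 0.8) = 0.2305/0.6000 = 0.3841
Terminal stock prices: S_uuu = 356.7, S_uud = 203.8, S_udd = 116.5, S_ddd = 66.56
Terminal payoffs (K − S): max(-191.7, 0) = 0, max(-38.84, 0) = 0, max(48.52, 0) = 48.52, max(98.44, 0) = 98.44
Node uu (S = 254.8): continuation = e^(−0.03)·[0.3841·0.0000 + 0.6159·0.0000] = 0.0000; exercise value = 0.0000 ≤ continuation, so V_uu = 0.0000
Node ud (S = 145.6): continuation = e^(−0.03)·[0.3841·0.0000 + 0.6159·48.5200] = 29.0007; exercise value = 19.4000 ≤ continuation, so V_ud = 29.0007
Node dd (S = 83.2): continuation = e^(−0.03)·[0.3841·48.5200 + 0.6159·98.4400] = 76.9235; exercise value = 81.8000 > continuation, so V_dd = 81.8000 (exercise)
Node u (S = 182): continuation = e^(−0.03)·[0.3841·0.0000 + 0.6159·29.0007] = 17.3339; exercise value = 0.0000 ≤ continuation, so V_u = 17.3339
Node d (S = 104): continuation = e^(−0.03)·[0.3841·29.0007 + 0.6159·81.8000] = 59.7021; exercise value = 61.0000 > continuation, so V_d = 61.0000 (exercise)
Node 0 (S = 130): continuation = e^(−0.03)·[0.3841·17.3339 + 0.6159·61.0000] = 42.9211; exercise value = 35.0000 ≤ continuation, so V_0 = 42.9211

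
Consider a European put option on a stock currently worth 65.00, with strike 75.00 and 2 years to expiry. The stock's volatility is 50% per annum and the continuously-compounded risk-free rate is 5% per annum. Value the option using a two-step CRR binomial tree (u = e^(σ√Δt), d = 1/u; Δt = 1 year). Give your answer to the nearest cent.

CRR parameters: u = e^(σ√Δt) = e^(0.5·√1) = 1.6487, d = 1/u = 0.6065
Per-period rate: rΔt = 0.05·1 = 0.05, so R = e^0.05 = 1.0513
Risk-neutral probability p = (e^0.05 − 0.6065)/(1.6487 − 0.6065) = 0.4447/1.0422 = 0.4267
Terminal stock prices: S_uu = 176.7, S_ud = 65, S_dd = 23.91
Terminal payoffs (K − S): max(-101.7, 0) = 0, max(10, 0) = 10, max(51.09, 0) = 51.09
Node u (S = 107.2): V_u = e^(−0.05)·[0.4267·0.0000 + 0.5733·10.0000] = 5.4531
Node d (S = 39.42): V_d = e^(−0.05)·[0.4267·10.0000 + 0.5733·51.0878] = 31.9177
Node 0 (S = 65): V_0 = e^(−0.05)·[0.4267·5.4531 + 0.5733·31.9177] = 19.6184

19.62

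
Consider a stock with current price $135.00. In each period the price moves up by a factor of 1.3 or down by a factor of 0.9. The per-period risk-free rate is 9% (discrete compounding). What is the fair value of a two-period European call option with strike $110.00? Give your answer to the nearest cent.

Risk-neutral probability p = (1 + 0.09 − 0.9)/(1.3 − 0.9) = 0.1900/0.4000 = 0.4750
Terminal stock prices: S_uu = 228.2, S_ud = 158, S_dd = 109.4
Terminal payoffs (S − K): max(118.2, 0) = 118.2, max(47.95, 0) = 47.95, max(-0.65, 0) = 0
Node u (S = 175.5): V_u = 1/1.09·[0.4750·118.1500 + 0.5250·47.9500] = 74.5826
Node d (S = 121.5): V_d = 1/1.09·[0.4750·47.9500 + 0.5250·0.0000] = 20.8956
Node 0 (S = 135): V_0 = 1/1.09·[0.4750·74.5826 + 0.5250·20.8956] = 42.5660

$42.57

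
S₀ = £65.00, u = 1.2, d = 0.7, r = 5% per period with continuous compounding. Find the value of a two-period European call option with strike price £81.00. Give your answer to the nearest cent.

Risk-neutral probability p = (e^0.05 − 0.7)/(1.2 − 0.7) = 0.3513/0.5000 = 0.7025
Terminal stock prices: S_uu = 93.6, S_ud = 54.6, S_dd = 31.85
Terminal payoffs (S − K): max(12.6, 0) = 12.6, max(-26.4, 0) = 0, max(-49.15, 0) = 0
Node u (S = 78): V_u = e^(−0.05)·[0.7025·12.6000 + 0.2975·0.0000] = 8.4203
Node d (S = 45.5): V_d = e^(−0.05)·[0.7025·0.0000 + 0.2975·0.0000] = 0.0000
Node 0 (S = 65): V_0 = e^(−0.05)·[0.7025·8.4203 + 0.2975·0.0000] = 5.6271

£5.63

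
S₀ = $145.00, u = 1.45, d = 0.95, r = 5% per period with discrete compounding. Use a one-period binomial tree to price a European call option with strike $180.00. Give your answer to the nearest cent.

$5.76

Risk-neutral probability p = (1 + 0.05 − 0.95)/(1.45 − 0.95) = 0.1000/0.5000 = 0.2000
Terminal stock prices: S_u = 210.2, S_d = 137.8
Terminal payoffs (S − K): max(30.25, 0) = 30.25, max(-42.25, 0) = 0
Node 0 (S = 145): V_0 = 1/1.05·[0.2000·30.2500 + 0.8000·0.0000] = 5.7619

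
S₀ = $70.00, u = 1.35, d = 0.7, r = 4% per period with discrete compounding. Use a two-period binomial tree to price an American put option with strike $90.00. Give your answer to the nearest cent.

Risk-neutral probability p = (1 + 0.04 − 0.7)/(1.35 − 0.7) = 0.3400/0.6500 = 0.5231
Terminal stock prices: S_uu = 127.6, S_ud = 66.15, S_dd = 34.3
Terminal payoffs (K − S): max(-37.58, 0) = 0, max(23.85, 0) = 23.85, max(55.7, 0) = 55.7
Node u (S = 94.5): continuation = 1/1.04·[0.5231·0.0000 + 0.4769·23.8500] = 10.9371; exercise value = 0.0000 ≤ continuation, so V_u = 10.9371
Node d (S = 49): continuation = 1/1.04·[0.5231·23.8500 + 0.4769·55.7000] = 37.5385; exercise value = 41.0000 > continuation, so V_d = 41.0000 (exercise)
Node 0 (S = 70): continuation = 1/1.04·[0.5231·10.9371 + 0.4769·41.0000] = 24.3027; exercise value = 20.0000 ≤ continuation, so V_0 = 24.3027

$24.30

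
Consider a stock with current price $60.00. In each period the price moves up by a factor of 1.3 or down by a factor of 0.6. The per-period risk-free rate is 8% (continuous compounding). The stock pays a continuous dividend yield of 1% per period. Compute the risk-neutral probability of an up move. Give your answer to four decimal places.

Per-period risk-free factor R = e^0.08 = 1.0833; dividend-adjusted growth = e^(0.08−0.01) = 1.0725.
Risk-neutral probability p = (1.0725 − 0.6)/(1.3 − 0.6) = 0.4725/0.7000 = 0.6750

p = 0.6750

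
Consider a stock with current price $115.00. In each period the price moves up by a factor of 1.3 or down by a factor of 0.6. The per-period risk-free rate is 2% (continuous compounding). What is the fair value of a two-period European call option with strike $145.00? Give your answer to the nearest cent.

Risk-neutral probability p = (e^0.02 − 0.6)/(1.3 − 0.6) = 0.4202/0.7000 = 0.6003
Terminal stock prices: S_uu = 194.4, S_ud = 89.7, S_dd = 41.4
Terminal payoffs (S − K): max(49.35, 0) = 49.35, max(-55.3, 0) = 0, max(-103.6, 0) = 0
Node u (S = 149.5): V_u = e^(−0.02)·[0.6003·49.3500 + 0.3997·0.0000] = 29.0376
Node d (S = 69): V_d = e^(−0.02)·[0.6003·0.0000 + 0.3997·0.0000] = 0.0000
Node 0 (S = 115): V_0 = e^(−0.02)·[0.6003·29.0376 + 0.3997·0.0000] = 17.0858

$17.09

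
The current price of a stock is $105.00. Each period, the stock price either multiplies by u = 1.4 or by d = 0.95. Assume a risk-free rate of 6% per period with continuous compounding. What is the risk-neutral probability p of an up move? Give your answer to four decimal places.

Risk-neutral probability p = (e^0.06 − 0.95)/(1.4 − 0.95) = 0.1118/0.4500 = 0.2485

p = 0.2485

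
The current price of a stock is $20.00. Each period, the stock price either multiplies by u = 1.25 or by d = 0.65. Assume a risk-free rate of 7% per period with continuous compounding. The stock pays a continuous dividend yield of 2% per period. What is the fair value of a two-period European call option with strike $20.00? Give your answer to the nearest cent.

$4.37

Per-period risk-free factor R = e^0.07 = 1.0725; dividend-adjusted growth = e^(0.07−0.02) = 1.0513.
Risk-neutral probability p = (1.0513 − 0.65)/(1.25 − 0.65) = 0.4013/0.6000 = 0.6688
Terminal stock prices: S_uu = 31.25, S_ud = 16.25, S_dd = 8.45
Terminal payoffs (S − K): max(11.25, 0) = 11.25, max(-3.75, 0) = 0, max(-11.55, 0) = 0
Node u (S = 25): V_u = e^(−0.07)·[0.6688·11.2500 + 0.3312·0.0000] = 7.0152
Node d (S = 13): V_d = e^(−0.07)·[0.6688·0.0000 + 0.3312·0.0000] = 0.0000
Node 0 (S = 20): V_0 = e^(−0.07)·[0.6688·7.0152 + 0.3312·0.0000] = 4.3745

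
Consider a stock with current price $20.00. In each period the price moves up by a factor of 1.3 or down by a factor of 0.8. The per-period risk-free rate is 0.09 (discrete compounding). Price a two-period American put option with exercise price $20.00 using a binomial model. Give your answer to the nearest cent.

$1.54

Risk-neutral probability p = (1 + 0.09 − 0.8)/(1.3 − 0.8) = 0.2900/0.5000 = 0.5800
Terminal stock prices: S_uu = 33.8, S_ud = 20.8, S_dd = 12.8
Terminal payoffs (K − S): max(-13.8, 0) = 0, max(-0.8, 0) = 0, max(7.2, 0) = 7.2
Node u (S = 26): continuation = 1/1.09·[0.5800·0.0000 + 0.4200·0.0000] = 0.0000; exercise value = 0.0000 ≤ continuation, so V_u = 0.0000
Node d (S = 16): continuation = 1/1.09·[0.5800·0.0000 + 0.4200·7.2000] = 2.7743; exercise value = 4.0000 > continuation, so V_d = 4.0000 (exercise)
Node 0 (S = 20): continuation = 1/1.09·[0.5800·0.0000 + 0.4200·4.0000] = 1.5413; exercise value = 0.0000 ≤ continuation, so V_0 = 1.5413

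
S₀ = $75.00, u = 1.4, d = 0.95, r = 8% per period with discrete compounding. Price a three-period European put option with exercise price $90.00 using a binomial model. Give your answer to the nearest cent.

Risk-neutral probability p = (1 + 0.08 − 0.95)/(1.4 − 0.95) = 0.1300/0.4500 = 0.2889
Terminal stock prices: S_uuu = 205.8, S_uud = 139.6, S_udd = 94.76, S_ddd = 64.3
Terminal payoffs (K − S): max(-115.8, 0) = 0, max(-49.65, 0) = 0, max(-4.763, 0) = 0, max(25.7, 0) = 25.7
Node uu (S = 147): V_uu = 1/1.08·[0.2889·0.0000 + 0.7111·0.0000] = 0.0000
Node ud (S = 99.75): V_ud = 1/1.08·[0.2889·0.0000 + 0.7111·0.0000] = 0.0000
Node dd (S = 67.69): V_dd = 1/1.08·[0.2889·0.0000 + 0.7111·25.6969] = 16.9198
Node u (S = 105): V_u = 1/1.08·[0.2889·0.0000 + 0.7111·0.0000] = 0.0000
Node d (S = 71.25): V_d = 1/1.08·[0.2889·0.0000 + 0.7111·16.9198] = 11.1406
Node 0 (S = 75): V_0 = 1/1.08·[0.2889·0.0000 + 0.7111·11.1406] = 7.3354

$7.34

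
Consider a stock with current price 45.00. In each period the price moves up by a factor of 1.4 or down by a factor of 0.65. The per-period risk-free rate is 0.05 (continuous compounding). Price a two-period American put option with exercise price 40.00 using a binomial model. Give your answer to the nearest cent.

Risk-neutral probability p = (e^0.05 − 0.65)/(1.4 − 0.65) = 0.4013/0.7500 = 0.5350
Terminal stock prices: S_uu = 88.2, S_ud = 40.95, S_dd = 19.01
Terminal payoffs (K − S): max(-48.2, 0) = 0, max(-0.95, 0) = 0, max(20.99, 0) = 20.99
Node u (S = 63): continuation = e^(−0.05)·[0.5350·0.0000 + 0.4650·0.0000] = 0.0000; exercise value = 0.0000 ≤ continuation, so V_u = 0.0000
Node d (S = 29.25): continuation = e^(−0.05)·[0.5350·0.0000 + 0.4650·20.9875] = 9.2827; exercise value = 10.7500 > continuation, so V_d = 10.7500 (exercise)
Node 0 (S = 45): continuation = e^(−0.05)·[0.5350·0.0000 + 0.4650·10.7500] = 4.7547; exercise value = 0.0000 ≤ continuation, so V_0 = 4.7547

4.75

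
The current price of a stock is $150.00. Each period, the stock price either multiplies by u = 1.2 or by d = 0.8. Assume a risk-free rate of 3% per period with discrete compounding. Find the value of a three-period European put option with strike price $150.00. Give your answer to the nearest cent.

$15.07

Risk-neutral probability p = (1 + 0.03 − 0.8)/(1.2 − 0.8) = 0.2300/0.4000 = 0.5750
Terminal stock prices: S_uuu = 259.2, S_uud = 172.8, S_udd = 115.2, S_ddd = 76.8
Terminal payoffs (K − S): max(-109.2, 0) = 0, max(-22.8, 0) = 0, max(34.8, 0) = 34.8, max(73.2, 0) = 73.2
Node uu (S = 216): V_uu = 1/1.03·[0.5750·0.0000 + 0.4250·0.0000] = 0.0000
Node ud (S = 144): V_ud = 1/1.03·[0.5750·0.0000 + 0.4250·34.8000] = 14.3592
Node dd (S = 96): V_dd = 1/1.03·[0.5750·34.8000 + 0.4250·73.2000] = 49.6311
Node u (S = 180): V_u = 1/1.03·[0.5750·0.0000 + 0.4250·14.3592] = 5.9249
Node d (S = 120): V_d = 1/1.03·[0.5750·14.3592 + 0.4250·49.6311] = 28.4949
Node 0 (S = 150): V_0 = 1/1.03·[0.5750·5.9249 + 0.4250·28.4949] = 15.0652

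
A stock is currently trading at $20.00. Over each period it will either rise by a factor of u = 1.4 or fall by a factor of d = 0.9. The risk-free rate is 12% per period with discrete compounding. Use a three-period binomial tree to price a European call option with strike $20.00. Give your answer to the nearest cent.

$6.44

Risk-neutral probability p = (1 + 0.12 − 0.9)/(1.4 − 0.9) = 0.2200/0.5000 = 0.4400
Terminal stock prices: S_uuu = 54.88, S_uud = 35.28, S_udd = 22.68, S_ddd = 14.58
Terminal payoffs (S − K): max(34.88, 0) = 34.88, max(15.28, 0) = 15.28, max(2.68, 0) = 2.68, max(-5.42, 0) = 0
Node uu (S = 39.2): V_uu = 1/1.12·[0.4400·34.8800 + 0.5600·15.2800] = 21.3429
Node ud (S = 25.2): V_ud = 1/1.12·[0.4400·15.2800 + 0.5600·2.6800] = 7.3429
Node dd (S = 16.2): V_dd = 1/1.12·[0.4400·2.6800 + 0.5600·0.0000] = 1.0529
Node u (S = 28): V_u = 1/1.12·[0.4400·21.3429 + 0.5600·7.3429] = 12.0561
Node d (S = 18): V_d = 1/1.12·[0.4400·7.3429 + 0.5600·1.0529] = 3.4111
Node 0 (S = 20): V_0 = 1/1.12·[0.4400·12.0561 + 0.5600·3.4111] = 6.4419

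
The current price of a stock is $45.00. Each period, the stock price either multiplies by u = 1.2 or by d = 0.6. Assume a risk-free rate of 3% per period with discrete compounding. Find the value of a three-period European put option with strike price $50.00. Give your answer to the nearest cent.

$10.11

Risk-neutral probability p = (1 + 0.03 − 0.6)/(1.2 − 0.6) = 0.4300/0.6000 = 0.7167
Terminal stock prices: S_uuu = 77.76, S_uud = 38.88, S_udd = 19.44, S_ddd = 9.72
Terminal payoffs (K − S): max(-27.76, 0) = 0, max(11.12, 0) = 11.12, max(30.56, 0) = 30.56, max(40.28, 0) = 40.28
Node uu (S = 64.8): V_uu = 1/1.03·[0.7167·0.0000 + 0.2833·11.1200] = 3.0589
Node ud (S = 32.4): V_ud = 1/1.03·[0.7167·11.1200 + 0.2833·30.5600] = 16.1437
Node dd (S = 16.2): V_dd = 1/1.03·[0.7167·30.5600 + 0.2833·40.2800] = 32.3437
Node u (S = 54): V_u = 1/1.03·[0.7167·3.0589 + 0.2833·16.1437] = 6.5692
Node d (S = 27): V_d = 1/1.03·[0.7167·16.1437 + 0.2833·32.3437] = 20.1298
Node 0 (S = 45): V_0 = 1/1.03·[0.7167·6.5692 + 0.2833·20.1298] = 10.1081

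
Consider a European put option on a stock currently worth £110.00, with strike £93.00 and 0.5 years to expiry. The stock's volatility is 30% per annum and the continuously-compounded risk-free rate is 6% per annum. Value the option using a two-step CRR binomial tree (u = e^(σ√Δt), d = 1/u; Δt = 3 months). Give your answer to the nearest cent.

£2.65

CRR parameters: u = e^(σ√Δt) = e^(0.3·√0.25) = 1.1618, d = 1/u = 0.8607
Per-period rate: rΔt = 0.06·0.25 = 0.015, so R = e^0.015 = 1.0151
Risk-neutral probability p = (e^0.015 − 0.8607)/(1.1618 − 0.8607) = 0.1544/0.3011 = 0.5128
Terminal stock prices: S_uu = 148.5, S_ud = 110, S_dd = 81.49
Terminal payoffs (K − S): max(-55.48, 0) = 0, max(-17, 0) = 0, max(11.51, 0) = 11.51
Node u (S = 127.8): V_u = e^(−0.015)·[0.5128·0.0000 + 0.4872·0.0000] = 0.0000
Node d (S = 94.68): V_d = e^(−0.015)·[0.5128·0.0000 + 0.4872·11.5100] = 5.5247
Node 0 (S = 110): V_0 = e^(−0.015)·[0.5128·0.0000 + 0.4872·5.5247] = 2.6518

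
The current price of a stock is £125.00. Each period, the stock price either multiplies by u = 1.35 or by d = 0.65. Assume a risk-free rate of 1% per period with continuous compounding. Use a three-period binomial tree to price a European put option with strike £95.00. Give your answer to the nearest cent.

£15.12

Risk-neutral probability p = (e^0.01 − 0.65)/(1.35 − 0.65) = 0.3601/0.7000 = 0.5144
Terminal stock prices: S_uuu = 307.5, S_uud = 148.1, S_udd = 71.3, S_ddd = 34.33
Terminal payoffs (K − S): max(-212.5, 0) = 0, max(-53.08, 0) = 0, max(23.7, 0) = 23.7, max(60.67, 0) = 60.67
Node uu (S = 227.8): V_uu = e^(−0.01)·[0.5144·0.0000 + 0.4856·0.0000] = 0.0000
Node ud (S = 109.7): V_ud = e^(−0.01)·[0.5144·0.0000 + 0.4856·23.7031] = 11.3967
Node dd (S = 52.81): V_dd = e^(−0.01)·[0.5144·23.7031 + 0.4856·60.6719] = 41.2422
Node u (S = 168.8): V_u = e^(−0.01)·[0.5144·0.0000 + 0.4856·11.3967] = 5.4797
Node d (S = 81.25): V_d = e^(−0.01)·[0.5144·11.3967 + 0.4856·41.2422] = 25.6333
Node 0 (S = 125): V_0 = e^(−0.01)·[0.5144·5.4797 + 0.4856·25.6333] = 15.1152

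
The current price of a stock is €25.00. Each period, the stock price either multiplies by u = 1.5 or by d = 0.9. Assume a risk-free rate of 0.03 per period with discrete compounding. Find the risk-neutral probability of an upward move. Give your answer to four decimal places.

p = 0.2167

Risk-neutral probability p = (1 + 0.03 − 0.9)/(1.5 − 0.9) = 0.1300/0.6000 = 0.2167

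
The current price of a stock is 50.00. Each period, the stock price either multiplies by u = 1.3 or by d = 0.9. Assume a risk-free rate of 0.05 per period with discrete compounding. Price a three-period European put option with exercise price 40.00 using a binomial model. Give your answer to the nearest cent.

0.75

Risk-neutral probability p = (1 + 0.05 − 0.9)/(1.3 − 0.9) = 0.1500/0.4000 = 0.3750
Terminal stock prices: S_uuu = 109.9, S_uud = 76.05, S_udd = 52.65, S_ddd = 36.45
Terminal payoffs (K − S): max(-69.85, 0) = 0, max(-36.05, 0) = 0, max(-12.65, 0) = 0, max(3.55, 0) = 3.55
Node uu (S = 84.5): V_uu = 1/1.05·[0.3750·0.0000 + 0.6250·0.0000] = 0.0000
Node ud (S = 58.5): V_ud = 1/1.05·[0.3750·0.0000 + 0.6250·0.0000] = 0.0000
Node dd (S = 40.5): V_dd = 1/1.05·[0.3750·0.0000 + 0.6250·3.5500] = 2.1131
Node u (S = 65): V_u = 1/1.05·[0.3750·0.0000 + 0.6250·0.0000] = 0.0000
Node d (S = 45): V_d = 1/1.05·[0.3750·0.0000 + 0.6250·2.1131] = 1.2578
Node 0 (S = 50): V_0 = 1/1.05·[0.3750·0.0000 + 0.6250·1.2578] = 0.7487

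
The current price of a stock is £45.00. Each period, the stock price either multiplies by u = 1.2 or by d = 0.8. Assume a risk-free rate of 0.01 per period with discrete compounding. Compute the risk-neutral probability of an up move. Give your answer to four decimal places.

Risk-neutral probability p = (1 + 0.01 − 0.8)/(1.2 − 0.8) = 0.2100/0.4000 = 0.5250

p = 0.5250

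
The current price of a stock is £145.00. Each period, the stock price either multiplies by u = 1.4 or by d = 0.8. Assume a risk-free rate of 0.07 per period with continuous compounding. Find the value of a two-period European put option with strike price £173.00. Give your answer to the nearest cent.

Risk-neutral probability p = (e^0.07 − 0.8)/(1.4 − 0.8) = 0.2725/0.6000 = 0.4542
Terminal stock prices: S_uu = 284.2, S_ud = 162.4, S_dd = 92.8
Terminal payoffs (K − S): max(-111.2, 0) = 0, max(10.6, 0) = 10.6, max(80.2, 0) = 80.2
Node u (S = 203): V_u = e^(−0.07)·[0.4542·0.0000 + 0.5458·10.6000] = 5.3945
Node d (S = 116): V_d = e^(−0.07)·[0.4542·10.6000 + 0.5458·80.2000] = 45.3041
Node 0 (S = 145): V_0 = e^(−0.07)·[0.4542·5.3945 + 0.5458·45.3041] = 25.3406

£25.34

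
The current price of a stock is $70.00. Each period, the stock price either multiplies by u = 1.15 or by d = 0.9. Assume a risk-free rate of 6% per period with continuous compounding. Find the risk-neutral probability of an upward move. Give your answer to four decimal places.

p = 0.6473

Risk-neutral probability p = (e^0.06 − 0.9)/(1.15 − 0.9) = 0.1618/0.2500 = 0.6473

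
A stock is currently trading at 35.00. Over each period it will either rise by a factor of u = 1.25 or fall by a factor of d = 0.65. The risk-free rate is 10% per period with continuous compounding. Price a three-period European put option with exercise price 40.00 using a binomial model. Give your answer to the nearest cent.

Risk-neutral probability p = (e^0.1 − 0.65)/(1.25 − 0.65) = 0.4552/0.6000 = 0.7586
Terminal stock prices: S_uuu = 68.36, S_uud = 35.55, S_udd = 18.48, S_ddd = 9.612
Terminal payoffs (K − S): max(-28.36, 0) = 0, max(4.453, 0) = 4.453, max(21.52, 0) = 21.52, max(30.39, 0) = 30.39
Node uu (S = 54.69): V_uu = e^(−0.1)·[0.7586·0.0000 + 0.2414·4.4531] = 0.9726
Node ud (S = 28.44): V_ud = e^(−0.1)·[0.7586·4.4531 + 0.2414·21.5156] = 7.7560
Node dd (S = 14.79): V_dd = e^(−0.1)·[0.7586·21.5156 + 0.2414·30.3881] = 21.4060
Node u (S = 43.75): V_u = e^(−0.1)·[0.7586·0.9726 + 0.2414·7.7560] = 2.3616
Node d (S = 22.75): V_d = e^(−0.1)·[0.7586·7.7560 + 0.2414·21.4060] = 9.9992
Node 0 (S = 35): V_0 = e^(−0.1)·[0.7586·2.3616 + 0.2414·9.9992] = 3.8050

3.81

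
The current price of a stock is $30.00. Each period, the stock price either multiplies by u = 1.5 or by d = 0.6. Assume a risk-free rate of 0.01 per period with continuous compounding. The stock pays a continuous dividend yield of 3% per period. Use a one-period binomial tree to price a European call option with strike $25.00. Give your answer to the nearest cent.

Per-period risk-free factor R = e^0.01 = 1.0101; dividend-adjusted growth = e^(0.01−0.03) = 0.9802.
Risk-neutral probability p = (0.9802 − 0.6)/(1.5 − 0.6) = 0.3802/0.9000 = 0.4224
Terminal stock prices: S_u = 45, S_d = 18
Terminal payoffs (S − K): max(20, 0) = 20, max(-7, 0) = 0
Node 0 (S = 30): V_0 = e^(−0.01)·[0.4224·20.0000 + 0.5776·0.0000] = 8.3648

$8.36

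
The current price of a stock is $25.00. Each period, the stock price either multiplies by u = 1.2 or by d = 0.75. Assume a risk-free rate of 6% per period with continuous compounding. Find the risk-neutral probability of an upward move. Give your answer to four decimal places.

Risk-neutral probability p = (e^0.06 − 0.75)/(1.2 − 0.75) = 0.3118/0.4500 = 0.6930

p = 0.6930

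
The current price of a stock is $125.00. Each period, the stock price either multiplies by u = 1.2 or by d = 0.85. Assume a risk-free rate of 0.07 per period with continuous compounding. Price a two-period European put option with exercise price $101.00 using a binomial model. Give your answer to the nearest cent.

$1.23

Risk-neutral probability p = (e^0.07 − 0.85)/(1.2 − 0.85) = 0.2225/0.3500 = 0.6357
Terminal stock prices: S_uu = 180, S_ud = 127.5, S_dd = 90.31
Terminal payoffs (K − S): max(-79, 0) = 0, max(-26.5, 0) = 0, max(10.69, 0) = 10.69
Node u (S = 150): V_u = e^(−0.07)·[0.6357·0.0000 + 0.3643·0.0000] = 0.0000
Node d (S = 106.2): V_d = e^(−0.07)·[0.6357·0.0000 + 0.3643·10.6875] = 3.6299
Node 0 (S = 125): V_0 = e^(−0.07)·[0.6357·0.0000 + 0.3643·3.6299] = 1.2328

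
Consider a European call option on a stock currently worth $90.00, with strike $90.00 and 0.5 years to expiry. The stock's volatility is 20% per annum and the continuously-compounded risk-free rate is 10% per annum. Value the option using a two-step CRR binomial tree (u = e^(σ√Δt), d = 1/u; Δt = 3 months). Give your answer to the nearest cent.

CRR parameters: u = e^(σ√Δt) = e^(0.2·√0.25) = 1.1052, d = 1/u = 0.9048
Per-period rate: rΔt = 0.1·0.25 = 0.025, so R = e^0.025 = 1.0253
Risk-neutral probability p = (e^0.025 − 0.9048)/(1.1052 − 0.9048) = 0.1205/0.2003 = 0.6014
Terminal stock prices: S_uu = 109.9, S_ud = 90, S_dd = 73.69
Terminal payoffs (S − K): max(19.93, 0) = 19.93, max(0, 0) = 0, max(-16.31, 0) = 0
Node u (S = 99.47): V_u = e^(−0.025)·[0.6014·19.9262 + 0.3986·0.0000] = 11.6875
Node d (S = 81.44): V_d = e^(−0.025)·[0.6014·0.0000 + 0.3986·0.0000] = 0.0000
Node 0 (S = 90): V_0 = e^(−0.025)·[0.6014·11.6875 + 0.3986·0.0000] = 6.8552

$6.86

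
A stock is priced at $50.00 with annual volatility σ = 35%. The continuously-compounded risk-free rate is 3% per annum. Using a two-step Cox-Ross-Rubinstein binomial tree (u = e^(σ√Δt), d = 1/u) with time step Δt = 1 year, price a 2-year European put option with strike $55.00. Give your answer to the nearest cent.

$10.74

CRR parameters: u = e^(σ√Δt) = e^(0.35·√1) = 1.4191, d = 1/u = 0.7047
Per-period rate: rΔt = 0.03·1 = 0.03, so R = e^0.03 = 1.0305
Risk-neutral probability p = (e^0.03 − 0.7047)/(1.4191 − 0.7047) = 0.3258/0.7144 = 0.4560
Terminal stock prices: S_uu = 100.7, S_ud = 50, S_dd = 24.83
Terminal payoffs (K − S): max(-45.69, 0) = 0, max(5, 0) = 5, max(30.17, 0) = 30.17
Node u (S = 70.95): V_u = e^(−0.03)·[0.4560·0.0000 + 0.5440·5.0000] = 2.6395
Node d (S = 35.23): V_d = e^(−0.03)·[0.4560·5.0000 + 0.5440·30.1707] = 18.1401
Node 0 (S = 50): V_0 = e^(−0.03)·[0.4560·2.6395 + 0.5440·18.1401] = 10.7444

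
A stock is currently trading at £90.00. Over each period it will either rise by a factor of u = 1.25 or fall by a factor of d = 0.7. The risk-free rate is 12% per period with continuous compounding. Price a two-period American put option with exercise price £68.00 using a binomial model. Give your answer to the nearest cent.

£0.99

Risk-neutral probability p = (e^0.12 − 0.7)/(1.25 − 0.7) = 0.4275/0.5500 = 0.7773
Terminal stock prices: S_uu = 140.6, S_ud = 78.75, S_dd = 44.1
Terminal payoffs (K − S): max(-72.62, 0) = 0, max(-10.75, 0) = 0, max(23.9, 0) = 23.9
Node u (S = 112.5): continuation = e^(−0.12)·[0.7773·0.0000 + 0.2227·0.0000] = 0.0000; exercise value = 0.0000 ≤ continuation, so V_u = 0.0000
Node d (S = 63): continuation = e^(−0.12)·[0.7773·0.0000 + 0.2227·23.9000] = 4.7214; exercise value = 5.0000 > continuation, so V_d = 5.0000 (exercise)
Node 0 (S = 90): continuation = e^(−0.12)·[0.7773·0.0000 + 0.2227·5.0000] = 0.9877; exercise value = 0.0000 ≤ continuation, so V_0 = 0.9877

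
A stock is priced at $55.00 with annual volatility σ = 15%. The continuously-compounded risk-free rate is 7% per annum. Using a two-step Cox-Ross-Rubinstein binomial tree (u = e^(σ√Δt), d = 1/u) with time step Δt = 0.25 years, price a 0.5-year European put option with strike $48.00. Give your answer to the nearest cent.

CRR parameters: u = e^(σ√Δt) = e^(0.15·√0.25) = 1.0779, d = 1/u = 0.9277
Per-period rate: rΔt = 0.07·0.25 = 0.0175, so R = e^0.0175 = 1.0177
Risk-neutral probability p = (e^0.0175 − 0.9277)/(1.0779 − 0.9277) = 0.0899/0.1501 = 0.5988
Terminal stock prices: S_uu = 63.9, S_ud = 55, S_dd = 47.34
Terminal payoffs (K − S): max(-15.9, 0) = 0, max(-7, 0) = 0, max(0.6611, 0) = 0.6611
Node u (S = 59.28): V_u = e^(−0.0175)·[0.5988·0.0000 + 0.4012·0.0000] = 0.0000
Node d (S = 51.03): V_d = e^(−0.0175)·[0.5988·0.0000 + 0.4012·0.6611] = 0.2606
Node 0 (S = 55): V_0 = e^(−0.0175)·[0.5988·0.0000 + 0.4012·0.2606] = 0.1027

$0.10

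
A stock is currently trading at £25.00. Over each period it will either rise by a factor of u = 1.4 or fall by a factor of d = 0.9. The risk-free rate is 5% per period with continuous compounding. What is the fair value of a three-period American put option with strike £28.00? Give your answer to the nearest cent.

Risk-neutral probability p = (e^0.05 − 0.9)/(1.4 − 0.9) = 0.1513/0.5000 = 0.3025
Terminal stock prices: S_uuu = 68.6, S_uud = 44.1, S_udd = 28.35, S_ddd = 18.23
Terminal payoffs (K − S): max(-40.6, 0) = 0, max(-16.1, 0) = 0, max(-0.35, 0) = 0, max(9.775, 0) = 9.775
Node uu (S = 49): continuation = e^(−0.05)·[0.3025·0.0000 + 0.6975·0.0000] = 0.0000; exercise value = 0.0000 ≤ continuation, so V_uu = 0.0000
Node ud (S = 31.5): continuation = e^(−0.05)·[0.3025·0.0000 + 0.6975·0.0000] = 0.0000; exercise value = 0.0000 ≤ continuation, so V_ud = 0.0000
Node dd (S = 20.25): continuation = e^(−0.05)·[0.3025·0.0000 + 0.6975·9.7750] = 6.4851; exercise value = 7.7500 > continuation, so V_dd = 7.7500 (exercise)
Node u (S = 35): continuation = e^(−0.05)·[0.3025·0.0000 + 0.6975·0.0000] = 0.0000; exercise value = 0.0000 ≤ continuation, so V_u = 0.0000
Node d (S = 22.5): continuation = e^(−0.05)·[0.3025·0.0000 + 0.6975·7.7500] = 5.1417; exercise value = 5.5000 > continuation, so V_d = 5.5000 (exercise)
Node 0 (S = 25): continuation = e^(−0.05)·[0.3025·0.0000 + 0.6975·5.5000] = 3.6489; exercise value = 3.0000 ≤ continuation, so V_0 = 3.6489

£3.65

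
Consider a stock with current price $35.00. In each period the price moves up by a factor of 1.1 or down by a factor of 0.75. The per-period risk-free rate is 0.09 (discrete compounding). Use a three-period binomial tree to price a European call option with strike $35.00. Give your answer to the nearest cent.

$8.20

Risk-neutral probability p = (1 + 0.09 − 0.75)/(1.1 − 0.75) = 0.3400/0.3500 = 0.9714
Terminal stock prices: S_uuu = 46.59, S_uud = 31.76, S_udd = 21.66, S_ddd = 14.77
Terminal payoffs (S − K): max(11.59, 0) = 11.59, max(-3.237, 0) = 0, max(-13.34, 0) = 0, max(-20.23, 0) = 0
Node uu (S = 42.35): V_uu = 1/1.09·[0.9714·11.5850 + 0.0286·0.0000] = 10.3248
Node ud (S = 28.88): V_ud = 1/1.09·[0.9714·0.0000 + 0.0286·0.0000] = 0.0000
Node dd (S = 19.69): V_dd = 1/1.09·[0.9714·0.0000 + 0.0286·0.0000] = 0.0000
Node u (S = 38.5): V_u = 1/1.09·[0.9714·10.3248 + 0.0286·0.0000] = 9.2016
Node d (S = 26.25): V_d = 1/1.09·[0.9714·0.0000 + 0.0286·0.0000] = 0.0000
Node 0 (S = 35): V_0 = 1/1.09·[0.9714·9.2016 + 0.0286·0.0000] = 8.2007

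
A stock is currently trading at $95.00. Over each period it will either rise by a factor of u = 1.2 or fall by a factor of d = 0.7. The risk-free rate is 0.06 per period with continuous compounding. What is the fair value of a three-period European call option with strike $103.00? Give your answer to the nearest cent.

$19.36

Risk-neutral probability p = (e^0.06 − 0.7)/(1.2 − 0.7) = 0.3618/0.5000 = 0.7237
Terminal stock prices: S_uuu = 164.2, S_uud = 95.76, S_udd = 55.86, S_ddd = 32.58
Terminal payoffs (S − K): max(61.16, 0) = 61.16, max(-7.24, 0) = 0, max(-47.14, 0) = 0, max(-70.42, 0) = 0
Node uu (S = 136.8): V_uu = e^(−0.06)·[0.7237·61.1600 + 0.2763·0.0000] = 41.6824
Node ud (S = 79.8): V_ud = e^(−0.06)·[0.7237·0.0000 + 0.2763·0.0000] = 0.0000
Node dd (S = 46.55): V_dd = e^(−0.06)·[0.7237·0.0000 + 0.2763·0.0000] = 0.0000
Node u (S = 114): V_u = e^(−0.06)·[0.7237·41.6824 + 0.2763·0.0000] = 28.4078
Node d (S = 66.5): V_d = e^(−0.06)·[0.7237·0.0000 + 0.2763·0.0000] = 0.0000
Node 0 (S = 95): V_0 = e^(−0.06)·[0.7237·28.4078 + 0.2763·0.0000] = 19.3607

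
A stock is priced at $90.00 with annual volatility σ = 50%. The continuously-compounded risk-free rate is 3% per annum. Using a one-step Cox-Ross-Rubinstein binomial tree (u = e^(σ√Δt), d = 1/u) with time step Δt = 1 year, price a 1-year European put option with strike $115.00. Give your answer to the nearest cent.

$34.78

CRR parameters: u = e^(σ√Δt) = e^(0.5·√1) = 1.6487, d = 1/u = 0.6065
Per-period rate: rΔt = 0.03·1 = 0.03, so R = e^0.03 = 1.0305
Risk-neutral probability p = (e^0.03 − 0.6065)/(1.6487 − 0.6065) = 0.4239/1.0422 = 0.4068
Terminal stock prices: S_u = 148.4, S_d = 54.59
Terminal payoffs (K − S): max(-33.38, 0) = 0, max(60.41, 0) = 60.41
Node 0 (S = 90): V_0 = e^(−0.03)·[0.4068·0.0000 + 0.5932·60.4122] = 34.7796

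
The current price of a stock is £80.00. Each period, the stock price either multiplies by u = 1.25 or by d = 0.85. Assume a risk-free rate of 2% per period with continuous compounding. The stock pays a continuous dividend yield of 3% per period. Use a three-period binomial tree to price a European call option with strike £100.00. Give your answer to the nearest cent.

Per-period risk-free factor R = e^0.02 = 1.0202; dividend-adjusted growth = e^(0.02−0.03) = 0.9900.
Risk-neutral probability p = (0.9900 − 0.85)/(1.25 − 0.85) = 0.1400/0.4000 = 0.3501
Terminal stock prices: S_uuu = 156.2, S_uud = 106.2, S_udd = 72.25, S_ddd = 49.13
Terminal payoffs (S − K): max(56.25, 0) = 56.25, max(6.25, 0) = 6.25, max(-27.75, 0) = 0, max(-50.87, 0) = 0
Node uu (S = 125): V_uu = e^(−0.02)·[0.3501·56.2500 + 0.6499·6.2500] = 23.2858
Node ud (S = 85): V_ud = e^(−0.02)·[0.3501·6.2500 + 0.6499·0.0000] = 2.1449
Node dd (S = 57.8): V_dd = e^(−0.02)·[0.3501·0.0000 + 0.6499·0.0000] = 0.0000
Node u (S = 100): V_u = e^(−0.02)·[0.3501·23.2858 + 0.6499·2.1449] = 9.3578
Node d (S = 68): V_d = e^(−0.02)·[0.3501·2.1449 + 0.6499·0.0000] = 0.7361
Node 0 (S = 80): V_0 = e^(−0.02)·[0.3501·9.3578 + 0.6499·0.7361] = 3.6805

£3.68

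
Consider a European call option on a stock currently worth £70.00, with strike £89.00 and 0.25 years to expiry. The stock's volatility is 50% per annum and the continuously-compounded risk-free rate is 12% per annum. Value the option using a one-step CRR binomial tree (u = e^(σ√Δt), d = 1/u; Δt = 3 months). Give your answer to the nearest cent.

£0.43

CRR parameters: u = e^(σ√Δt) = e^(0.5·√0.25) = 1.2840, d = 1/u = 0.7788
Per-period rate: rΔt = 0.12·0.25 = 0.03, so R = e^0.03 = 1.0305
Risk-neutral probability p = (e^0.03 − 0.7788)/(1.2840 − 0.7788) = 0.2517/0.5052 = 0.4981
Terminal stock prices: S_u = 89.88, S_d = 54.52
Terminal payoffs (S − K): max(0.8818, 0) = 0.8818, max(-34.48, 0) = 0
Node 0 (S = 70): V_0 = e^(−0.03)·[0.4981·0.8818 + 0.5019·0.0000] = 0.4262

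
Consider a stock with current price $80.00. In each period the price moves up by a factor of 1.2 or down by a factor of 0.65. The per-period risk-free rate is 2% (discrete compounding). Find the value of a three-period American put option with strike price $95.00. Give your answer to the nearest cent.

Risk-neutral probability p = (1 + 0.02 − 0.65)/(1.2 − 0.65) = 0.3700/0.5500 = 0.6727
Terminal stock prices: S_uuu = 138.2, S_uud = 74.88, S_udd = 40.56, S_ddd = 21.97
Terminal payoffs (K − S): max(-43.24, 0) = 0, max(20.12, 0) = 20.12, max(54.44, 0) = 54.44, max(73.03, 0) = 73.03
Node uu (S = 115.2): continuation = 1/1.02·[0.6727·0.0000 + 0.3273·20.1200] = 6.4556; exercise value = 0.0000 ≤ continuation, so V_uu = 6.4556
Node ud (S = 62.4): continuation = 1/1.02·[0.6727·20.1200 + 0.3273·54.4400] = 30.7373; exercise value = 32.6000 > continuation, so V_ud = 32.6000 (exercise)
Node dd (S = 33.8): continuation = 1/1.02·[0.6727·54.4400 + 0.3273·73.0300] = 59.3373; exercise value = 61.2000 > continuation, so V_dd = 61.2000 (exercise)
Node u (S = 96): continuation = 1/1.02·[0.6727·6.4556 + 0.3273·32.6000] = 14.7176; exercise value = 0.0000 ≤ continuation, so V_u = 14.7176
Node d (S = 52): continuation = 1/1.02·[0.6727·32.6000 + 0.3273·61.2000] = 41.1373; exercise value = 43.0000 > continuation, so V_d = 43.0000 (exercise)
Node 0 (S = 80): continuation = 1/1.02·[0.6727·14.7176 + 0.3273·43.0000] = 23.5036; exercise value = 15.0000 ≤ continuation, so V_0 = 23.5036

$23.50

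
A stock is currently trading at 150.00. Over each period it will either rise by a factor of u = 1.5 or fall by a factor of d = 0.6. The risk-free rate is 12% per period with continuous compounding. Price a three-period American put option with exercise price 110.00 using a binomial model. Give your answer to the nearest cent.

11.61

Risk-neutral probability p = (e^0.12 − 0.6)/(1.5 − 0.6) = 0.5275/0.9000 = 0.5861
Terminal stock prices: S_uuu = 506.2, S_uud = 202.5, S_udd = 81, S_ddd = 32.4
Terminal payoffs (K − S): max(-396.2, 0) = 0, max(-92.5, 0) = 0, max(29, 0) = 29, max(77.6, 0) = 77.6
Node uu (S = 337.5): continuation = e^(−0.12)·[0.5861·0.0000 + 0.4139·0.0000] = 0.0000; exercise value = 0.0000 ≤ continuation, so V_uu = 0.0000
Node ud (S = 135): continuation = e^(−0.12)·[0.5861·0.0000 + 0.4139·29.0000] = 10.6456; exercise value = 0.0000 ≤ continuation, so V_ud = 10.6456
Node dd (S = 54): continuation = e^(−0.12)·[0.5861·29.0000 + 0.4139·77.6000] = 43.5612; exercise value = 56.0000 > continuation, so V_dd = 56.0000 (exercise)
Node u (S = 225): continuation = e^(−0.12)·[0.5861·0.0000 + 0.4139·10.6456] = 3.9079; exercise value = 0.0000 ≤ continuation, so V_u = 3.9079
Node d (S = 90): continuation = e^(−0.12)·[0.5861·10.6456 + 0.4139·56.0000] = 26.0909; exercise value = 20.0000 ≤ continuation, so V_d = 26.0909
Node 0 (S = 150): continuation = e^(−0.12)·[0.5861·3.9079 + 0.4139·26.0909] = 11.6092; exercise value = 0.0000 ≤ continuation, so V_0 = 11.6092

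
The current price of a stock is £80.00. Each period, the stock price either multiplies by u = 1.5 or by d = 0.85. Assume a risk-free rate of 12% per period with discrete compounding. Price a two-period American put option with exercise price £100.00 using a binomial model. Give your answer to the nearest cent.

Risk-neutral probability p = (1 + 0.12 − 0.85)/(1.5 − 0.85) = 0.2700/0.6500 = 0.4154
Terminal stock prices: S_uu = 180, S_ud = 102, S_dd = 57.8
Terminal payoffs (K − S): max(-80, 0) = 0, max(-2, 0) = 0, max(42.2, 0) = 42.2
Node u (S = 120): continuation = 1/1.12·[0.4154·0.0000 + 0.5846·0.0000] = 0.0000; exercise value = 0.0000 ≤ continuation, so V_u = 0.0000
Node d (S = 68): continuation = 1/1.12·[0.4154·0.0000 + 0.5846·42.2000] = 22.0275; exercise value = 32.0000 > continuation, so V_d = 32.0000 (exercise)
Node 0 (S = 80): continuation = 1/1.12·[0.4154·0.0000 + 0.5846·32.0000] = 16.7033; exercise value = 20.0000 > continuation, so V_0 = 20.0000 (exercise)

£20.00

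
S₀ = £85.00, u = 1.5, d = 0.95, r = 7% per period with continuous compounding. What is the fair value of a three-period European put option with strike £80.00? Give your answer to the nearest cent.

£2.71

Risk-neutral probability p = (e^0.07 − 0.95)/(1.5 − 0.95) = 0.1225/0.5500 = 0.2227
Terminal stock prices: S_uuu = 286.9, S_uud = 181.7, S_udd = 115.1, S_ddd = 72.88
Terminal payoffs (K − S): max(-206.9, 0) = 0, max(-101.7, 0) = 0, max(-35.07, 0) = 0, max(7.123, 0) = 7.123
Node uu (S = 191.2): V_uu = e^(−0.07)·[0.2227·0.0000 + 0.7773·0.0000] = 0.0000
Node ud (S = 121.1): V_ud = e^(−0.07)·[0.2227·0.0000 + 0.7773·0.0000] = 0.0000
Node dd (S = 76.71): V_dd = e^(−0.07)·[0.2227·0.0000 + 0.7773·7.1231] = 5.1622
Node u (S = 127.5): V_u = e^(−0.07)·[0.2227·0.0000 + 0.7773·0.0000] = 0.0000
Node d (S = 80.75): V_d = e^(−0.07)·[0.2227·0.0000 + 0.7773·5.1622] = 3.7411
Node 0 (S = 85): V_0 = e^(−0.07)·[0.2227·0.0000 + 0.7773·3.7411] = 2.7112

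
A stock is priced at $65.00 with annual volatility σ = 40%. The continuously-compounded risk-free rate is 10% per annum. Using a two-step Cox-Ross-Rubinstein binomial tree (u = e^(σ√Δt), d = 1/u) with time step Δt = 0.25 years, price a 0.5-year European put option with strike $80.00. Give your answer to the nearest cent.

CRR parameters: u = e^(σ√Δt) = e^(0.4·√0.25) = 1.2214, d = 1/u = 0.8187
Per-period rate: rΔt = 0.1·0.25 = 0.025, so R = e^0.025 = 1.0253
Risk-neutral probability p = (e^0.025 − 0.8187)/(1.2214 − 0.8187) = 0.2066/0.4027 = 0.5130
Terminal stock prices: S_uu = 96.97, S_ud = 65, S_dd = 43.57
Terminal payoffs (K − S): max(-16.97, 0) = 0, max(15, 0) = 15, max(36.43, 0) = 36.43
Node u (S = 79.39): V_u = e^(−0.025)·[0.5130·0.0000 + 0.4870·15.0000] = 7.1241
Node d (S = 53.22): V_d = e^(−0.025)·[0.5130·15.0000 + 0.4870·36.4292] = 24.8073
Node 0 (S = 65): V_0 = e^(−0.025)·[0.5130·7.1241 + 0.4870·24.8073] = 15.3467

$15.35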